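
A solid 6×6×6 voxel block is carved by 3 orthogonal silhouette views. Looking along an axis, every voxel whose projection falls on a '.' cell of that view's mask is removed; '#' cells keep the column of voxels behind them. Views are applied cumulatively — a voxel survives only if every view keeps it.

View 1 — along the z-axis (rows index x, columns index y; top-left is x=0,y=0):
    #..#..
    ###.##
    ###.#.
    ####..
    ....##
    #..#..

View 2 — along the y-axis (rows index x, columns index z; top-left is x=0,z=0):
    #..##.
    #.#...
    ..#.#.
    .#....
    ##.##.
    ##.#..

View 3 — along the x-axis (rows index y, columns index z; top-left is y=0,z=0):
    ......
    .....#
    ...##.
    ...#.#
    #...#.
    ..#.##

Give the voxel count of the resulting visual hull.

before carving: 216 voxels (6×6×6)
carve view 1 (along z, XY-mask fill 19/36): 114 voxels remain
carve view 2 (along y, XZ-mask fill 15/36): 42 voxels remain
carve view 3 (along x, YZ-mask fill 10/36): 9 voxels remain

remaining voxels: 9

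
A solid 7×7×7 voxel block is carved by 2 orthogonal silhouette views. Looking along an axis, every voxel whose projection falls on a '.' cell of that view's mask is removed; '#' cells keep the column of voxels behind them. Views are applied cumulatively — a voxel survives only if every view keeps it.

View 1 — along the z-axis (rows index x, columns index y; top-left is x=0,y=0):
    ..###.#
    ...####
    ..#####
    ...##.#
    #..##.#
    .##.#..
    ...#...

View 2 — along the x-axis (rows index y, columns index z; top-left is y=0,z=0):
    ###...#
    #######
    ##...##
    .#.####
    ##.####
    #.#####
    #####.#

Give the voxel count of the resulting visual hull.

voxel count = 131

before carving: 343 voxels (7×7×7)
carve view 1 (along z, XY-mask fill 24/49): 168 voxels remain
carve view 2 (along x, YZ-mask fill 38/49): 131 voxels remain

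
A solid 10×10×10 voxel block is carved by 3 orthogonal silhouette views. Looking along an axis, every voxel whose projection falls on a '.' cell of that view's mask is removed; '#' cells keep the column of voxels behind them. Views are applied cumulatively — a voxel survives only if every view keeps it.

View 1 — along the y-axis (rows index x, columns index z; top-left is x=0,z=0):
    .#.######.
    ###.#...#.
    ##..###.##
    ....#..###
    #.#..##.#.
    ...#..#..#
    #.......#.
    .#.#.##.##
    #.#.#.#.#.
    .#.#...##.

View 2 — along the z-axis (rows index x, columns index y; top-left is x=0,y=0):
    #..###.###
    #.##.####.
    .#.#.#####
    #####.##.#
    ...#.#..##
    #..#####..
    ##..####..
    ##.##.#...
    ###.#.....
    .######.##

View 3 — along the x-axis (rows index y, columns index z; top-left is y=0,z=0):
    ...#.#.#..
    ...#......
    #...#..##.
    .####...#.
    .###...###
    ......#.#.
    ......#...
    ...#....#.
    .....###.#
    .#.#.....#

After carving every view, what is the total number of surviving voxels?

|visual hull| = 98

initial block: 10^3 = 1000
V1 y: intersect with XZ mask (48 set) -- 480 left
V2 z: intersect with XY mask (62 set) -- 297 left
V3 x: intersect with YZ mask (31 set) -- 98 left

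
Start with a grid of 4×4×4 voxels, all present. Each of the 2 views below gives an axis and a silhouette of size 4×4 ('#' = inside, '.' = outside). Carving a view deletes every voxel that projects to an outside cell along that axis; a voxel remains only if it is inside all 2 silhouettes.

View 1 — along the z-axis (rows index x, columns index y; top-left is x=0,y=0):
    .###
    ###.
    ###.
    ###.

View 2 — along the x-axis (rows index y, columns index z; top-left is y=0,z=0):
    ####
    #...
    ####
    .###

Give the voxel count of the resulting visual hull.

initial block: 4^3 = 64
V1 z: intersect with XY mask (12 set) -- 48 left
V2 x: intersect with YZ mask (12 set) -- 35 left

|visual hull| = 35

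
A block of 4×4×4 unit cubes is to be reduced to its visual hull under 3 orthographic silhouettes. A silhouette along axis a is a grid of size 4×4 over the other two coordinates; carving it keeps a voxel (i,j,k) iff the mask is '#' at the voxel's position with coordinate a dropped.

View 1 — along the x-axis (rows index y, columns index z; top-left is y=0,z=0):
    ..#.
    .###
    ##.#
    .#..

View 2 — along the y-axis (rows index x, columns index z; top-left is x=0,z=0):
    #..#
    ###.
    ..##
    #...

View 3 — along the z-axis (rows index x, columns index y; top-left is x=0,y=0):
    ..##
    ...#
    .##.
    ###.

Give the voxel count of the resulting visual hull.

remaining voxels: 7

before carving: 64 voxels (4×4×4)
[1] x-view keeps 8 columns → grid now 32
[2] y-view keeps 8 columns → grid now 14
[3] z-view keeps 8 columns → grid now 7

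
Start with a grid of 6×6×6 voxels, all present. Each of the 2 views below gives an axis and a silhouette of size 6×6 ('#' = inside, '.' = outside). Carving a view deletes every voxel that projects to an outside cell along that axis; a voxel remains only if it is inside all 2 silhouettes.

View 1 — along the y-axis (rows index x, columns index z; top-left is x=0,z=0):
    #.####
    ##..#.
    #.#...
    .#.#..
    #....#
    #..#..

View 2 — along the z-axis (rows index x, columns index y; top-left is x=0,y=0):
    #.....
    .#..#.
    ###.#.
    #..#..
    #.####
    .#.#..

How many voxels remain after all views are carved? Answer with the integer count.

initial block: 6^3 = 216
[1] y-view keeps 16 columns → grid now 96
[2] z-view keeps 16 columns → grid now 37

37 voxels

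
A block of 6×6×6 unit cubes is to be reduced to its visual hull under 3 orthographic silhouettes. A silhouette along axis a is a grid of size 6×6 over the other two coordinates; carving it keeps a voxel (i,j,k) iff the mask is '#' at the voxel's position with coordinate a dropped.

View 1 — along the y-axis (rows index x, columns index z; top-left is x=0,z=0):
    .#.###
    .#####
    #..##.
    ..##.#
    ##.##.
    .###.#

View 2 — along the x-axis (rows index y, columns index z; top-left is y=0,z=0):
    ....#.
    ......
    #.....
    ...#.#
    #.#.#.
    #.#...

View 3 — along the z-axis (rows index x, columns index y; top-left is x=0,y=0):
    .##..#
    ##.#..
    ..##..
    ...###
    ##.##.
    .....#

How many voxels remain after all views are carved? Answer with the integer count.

before carving: 216 voxels (6×6×6)
after view 1 [y-axis, 23 of 36 cells solid] → remaining = 138
after view 2 [x-axis, 9 of 36 cells solid] → remaining = 30
after view 3 [z-axis, 16 of 36 cells solid] → remaining = 14

14 voxels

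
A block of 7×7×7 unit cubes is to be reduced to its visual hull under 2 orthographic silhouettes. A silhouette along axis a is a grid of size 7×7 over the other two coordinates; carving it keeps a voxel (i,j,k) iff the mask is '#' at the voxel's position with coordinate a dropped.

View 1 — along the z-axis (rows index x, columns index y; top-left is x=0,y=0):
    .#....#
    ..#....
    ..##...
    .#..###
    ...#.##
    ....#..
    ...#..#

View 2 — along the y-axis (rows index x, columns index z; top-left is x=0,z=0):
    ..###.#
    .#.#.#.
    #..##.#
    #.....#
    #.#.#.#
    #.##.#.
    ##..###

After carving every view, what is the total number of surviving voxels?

start: 7×7×7 = 343 voxels
after view 1 [z-axis, 15 of 49 cells solid] → remaining = 105
after view 2 [y-axis, 26 of 49 cells solid] → remaining = 53

remaining voxels: 53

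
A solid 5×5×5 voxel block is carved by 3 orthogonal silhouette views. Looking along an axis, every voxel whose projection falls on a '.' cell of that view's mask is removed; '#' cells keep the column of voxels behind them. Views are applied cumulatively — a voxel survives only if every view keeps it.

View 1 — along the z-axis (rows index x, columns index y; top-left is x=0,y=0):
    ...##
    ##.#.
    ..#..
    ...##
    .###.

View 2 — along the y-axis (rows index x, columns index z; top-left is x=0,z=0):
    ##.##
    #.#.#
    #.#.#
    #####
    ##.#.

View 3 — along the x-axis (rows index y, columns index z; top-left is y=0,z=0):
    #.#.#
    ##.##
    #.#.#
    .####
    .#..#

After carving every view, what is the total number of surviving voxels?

full grid |V| = 125
V1 z: intersect with XY mask (11 set) -- 55 left
V2 y: intersect with XZ mask (18 set) -- 39 left
V3 x: intersect with YZ mask (16 set) -- 27 left

remaining voxels: 27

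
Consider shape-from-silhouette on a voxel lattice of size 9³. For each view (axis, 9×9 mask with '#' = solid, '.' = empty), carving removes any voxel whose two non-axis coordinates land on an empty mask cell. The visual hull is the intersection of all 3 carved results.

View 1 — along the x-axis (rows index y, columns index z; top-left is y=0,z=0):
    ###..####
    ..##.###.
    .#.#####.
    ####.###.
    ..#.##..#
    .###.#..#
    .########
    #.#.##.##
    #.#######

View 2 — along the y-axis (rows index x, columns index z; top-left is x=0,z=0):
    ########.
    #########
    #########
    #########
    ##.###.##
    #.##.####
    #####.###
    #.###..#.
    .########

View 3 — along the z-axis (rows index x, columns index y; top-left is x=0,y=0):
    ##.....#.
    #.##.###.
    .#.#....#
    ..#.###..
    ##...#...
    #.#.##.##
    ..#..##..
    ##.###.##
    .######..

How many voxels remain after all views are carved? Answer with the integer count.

212 voxels

initial block: 9^3 = 729
after view 1 [x-axis, 56 of 81 cells solid] → remaining = 504
after view 2 [y-axis, 70 of 81 cells solid] → remaining = 435
after view 3 [z-axis, 41 of 81 cells solid] → remaining = 212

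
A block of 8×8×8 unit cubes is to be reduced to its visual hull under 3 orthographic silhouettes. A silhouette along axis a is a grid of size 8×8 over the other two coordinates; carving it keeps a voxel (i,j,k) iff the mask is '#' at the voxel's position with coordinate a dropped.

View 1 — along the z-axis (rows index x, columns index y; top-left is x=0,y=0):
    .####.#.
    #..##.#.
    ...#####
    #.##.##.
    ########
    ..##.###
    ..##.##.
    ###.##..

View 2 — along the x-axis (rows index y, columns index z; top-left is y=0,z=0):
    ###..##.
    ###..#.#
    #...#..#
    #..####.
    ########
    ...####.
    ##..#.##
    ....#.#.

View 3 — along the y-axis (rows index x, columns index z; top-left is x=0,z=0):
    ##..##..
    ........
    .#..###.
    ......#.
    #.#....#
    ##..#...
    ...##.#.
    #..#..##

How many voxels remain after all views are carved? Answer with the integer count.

full grid |V| = 512
after view 1 [z-axis, 41 of 64 cells solid] → remaining = 328
after view 2 [x-axis, 37 of 64 cells solid] → remaining = 193
after view 3 [y-axis, 22 of 64 cells solid] → remaining = 77

voxel count = 77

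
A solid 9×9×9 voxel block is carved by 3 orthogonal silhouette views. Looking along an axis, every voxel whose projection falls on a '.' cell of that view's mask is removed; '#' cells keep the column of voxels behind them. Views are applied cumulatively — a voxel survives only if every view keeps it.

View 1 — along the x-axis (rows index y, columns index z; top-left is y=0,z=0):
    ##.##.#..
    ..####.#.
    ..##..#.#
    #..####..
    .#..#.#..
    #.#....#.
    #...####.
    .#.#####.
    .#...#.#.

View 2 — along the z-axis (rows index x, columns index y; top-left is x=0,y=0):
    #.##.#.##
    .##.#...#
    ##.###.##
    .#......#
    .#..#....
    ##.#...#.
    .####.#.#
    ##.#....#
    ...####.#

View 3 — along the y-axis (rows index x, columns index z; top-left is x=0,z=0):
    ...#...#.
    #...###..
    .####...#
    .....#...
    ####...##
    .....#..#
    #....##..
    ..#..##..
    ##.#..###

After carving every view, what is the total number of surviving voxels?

65 voxels

full grid |V| = 729
  1. axis=0 (YZ plane), |mask|=39  ⇒  voxels=351
  2. axis=2 (XY plane), |mask|=40  ⇒  voxels=170
  3. axis=1 (XZ plane), |mask|=32  ⇒  voxels=65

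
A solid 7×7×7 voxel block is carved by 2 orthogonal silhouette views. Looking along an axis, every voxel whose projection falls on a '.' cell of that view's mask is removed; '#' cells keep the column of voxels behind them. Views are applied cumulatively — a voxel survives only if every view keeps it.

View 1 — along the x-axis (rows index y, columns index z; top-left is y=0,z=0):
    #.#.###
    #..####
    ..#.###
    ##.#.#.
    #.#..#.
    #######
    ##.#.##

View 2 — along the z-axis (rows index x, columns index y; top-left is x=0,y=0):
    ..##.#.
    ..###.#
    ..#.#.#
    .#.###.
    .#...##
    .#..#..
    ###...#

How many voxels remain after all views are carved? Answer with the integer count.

|visual hull| = 106

before carving: 343 voxels (7×7×7)
carve view 1 (along x, YZ-mask fill 33/49): 231 voxels remain
carve view 2 (along z, XY-mask fill 23/49): 106 voxels remain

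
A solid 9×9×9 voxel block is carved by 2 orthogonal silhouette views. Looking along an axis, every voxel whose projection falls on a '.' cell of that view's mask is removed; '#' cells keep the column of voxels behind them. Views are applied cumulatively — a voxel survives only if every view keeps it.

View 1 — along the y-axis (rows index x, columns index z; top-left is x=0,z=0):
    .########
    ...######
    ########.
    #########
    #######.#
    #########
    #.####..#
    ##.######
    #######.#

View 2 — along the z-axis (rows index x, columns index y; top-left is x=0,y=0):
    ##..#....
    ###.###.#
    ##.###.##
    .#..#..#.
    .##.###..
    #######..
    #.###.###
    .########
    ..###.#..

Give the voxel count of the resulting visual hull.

remaining voxels: 390

start: 9×9×9 = 729 voxels
[1] y-view keeps 70 columns → grid now 630
[2] z-view keeps 51 columns → grid now 390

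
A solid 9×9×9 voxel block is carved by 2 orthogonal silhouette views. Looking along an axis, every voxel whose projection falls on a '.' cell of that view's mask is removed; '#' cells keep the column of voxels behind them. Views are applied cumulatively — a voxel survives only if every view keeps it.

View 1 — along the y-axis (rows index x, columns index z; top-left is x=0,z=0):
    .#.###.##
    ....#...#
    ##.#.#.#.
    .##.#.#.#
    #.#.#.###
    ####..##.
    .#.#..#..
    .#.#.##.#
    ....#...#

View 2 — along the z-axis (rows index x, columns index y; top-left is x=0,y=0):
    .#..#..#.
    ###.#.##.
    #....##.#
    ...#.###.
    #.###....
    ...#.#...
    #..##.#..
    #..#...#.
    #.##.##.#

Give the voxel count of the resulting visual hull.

|visual hull| = 145

before carving: 729 voxels (9×9×9)
after view 1 [y-axis, 40 of 81 cells solid] → remaining = 360
after view 2 [z-axis, 36 of 81 cells solid] → remaining = 145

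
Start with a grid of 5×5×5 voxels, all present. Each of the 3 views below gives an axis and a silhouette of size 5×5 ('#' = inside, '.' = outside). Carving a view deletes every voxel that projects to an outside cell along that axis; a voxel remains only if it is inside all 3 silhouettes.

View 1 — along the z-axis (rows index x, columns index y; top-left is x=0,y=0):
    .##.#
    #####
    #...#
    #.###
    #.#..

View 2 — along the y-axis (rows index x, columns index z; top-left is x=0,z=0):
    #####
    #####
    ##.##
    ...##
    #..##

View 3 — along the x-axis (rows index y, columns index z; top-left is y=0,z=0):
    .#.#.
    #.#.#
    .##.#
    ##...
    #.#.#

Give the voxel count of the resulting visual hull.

31 voxels

start: 5×5×5 = 125 voxels
step 1: project along z, AND mask (16/25) → |grid| = 80
step 2: project along y, AND mask (19/25) → |grid| = 62
step 3: project along x, AND mask (13/25) → |grid| = 31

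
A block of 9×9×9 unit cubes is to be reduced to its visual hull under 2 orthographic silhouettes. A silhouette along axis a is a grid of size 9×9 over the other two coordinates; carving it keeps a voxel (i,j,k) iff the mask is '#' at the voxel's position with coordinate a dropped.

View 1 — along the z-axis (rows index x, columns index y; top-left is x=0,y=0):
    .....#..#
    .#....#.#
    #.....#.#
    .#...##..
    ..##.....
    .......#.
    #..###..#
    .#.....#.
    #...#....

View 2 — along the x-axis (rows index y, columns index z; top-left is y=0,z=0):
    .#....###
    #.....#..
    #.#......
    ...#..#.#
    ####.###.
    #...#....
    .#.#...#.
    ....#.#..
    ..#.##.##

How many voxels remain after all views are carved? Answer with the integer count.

79 voxels

before carving: 729 voxels (9×9×9)
carve view 1 (along z, XY-mask fill 23/81): 207 voxels remain
carve view 2 (along x, YZ-mask fill 30/81): 79 voxels remain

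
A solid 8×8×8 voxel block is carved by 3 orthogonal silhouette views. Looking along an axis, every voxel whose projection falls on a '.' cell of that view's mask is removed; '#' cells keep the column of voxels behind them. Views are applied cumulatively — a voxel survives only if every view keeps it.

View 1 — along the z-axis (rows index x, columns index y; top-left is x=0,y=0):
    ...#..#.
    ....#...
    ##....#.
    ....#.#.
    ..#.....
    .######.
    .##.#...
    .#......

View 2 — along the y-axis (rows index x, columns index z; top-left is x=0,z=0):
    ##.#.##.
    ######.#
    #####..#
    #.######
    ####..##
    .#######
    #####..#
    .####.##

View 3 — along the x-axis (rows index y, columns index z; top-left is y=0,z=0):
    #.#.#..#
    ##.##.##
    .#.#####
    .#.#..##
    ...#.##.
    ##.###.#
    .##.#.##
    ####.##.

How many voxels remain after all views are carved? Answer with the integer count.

full grid |V| = 512
after view 1 [z-axis, 19 of 64 cells solid] → remaining = 152
after view 2 [y-axis, 50 of 64 cells solid] → remaining = 121
after view 3 [x-axis, 40 of 64 cells solid] → remaining = 74

|visual hull| = 74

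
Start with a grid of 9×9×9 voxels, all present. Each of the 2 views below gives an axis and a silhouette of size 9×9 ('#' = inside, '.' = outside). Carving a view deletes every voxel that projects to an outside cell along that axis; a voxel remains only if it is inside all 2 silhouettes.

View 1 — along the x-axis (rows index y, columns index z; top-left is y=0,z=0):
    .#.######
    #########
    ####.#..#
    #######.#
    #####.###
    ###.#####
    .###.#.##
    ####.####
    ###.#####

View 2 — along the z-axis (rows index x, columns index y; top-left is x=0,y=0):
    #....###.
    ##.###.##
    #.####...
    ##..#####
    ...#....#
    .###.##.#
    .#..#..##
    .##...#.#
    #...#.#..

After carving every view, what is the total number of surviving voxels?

start: 9×9×9 = 729 voxels
step 1: project along x, AND mask (68/81) → |grid| = 612
step 2: project along z, AND mask (42/81) → |grid| = 320

remaining voxels: 320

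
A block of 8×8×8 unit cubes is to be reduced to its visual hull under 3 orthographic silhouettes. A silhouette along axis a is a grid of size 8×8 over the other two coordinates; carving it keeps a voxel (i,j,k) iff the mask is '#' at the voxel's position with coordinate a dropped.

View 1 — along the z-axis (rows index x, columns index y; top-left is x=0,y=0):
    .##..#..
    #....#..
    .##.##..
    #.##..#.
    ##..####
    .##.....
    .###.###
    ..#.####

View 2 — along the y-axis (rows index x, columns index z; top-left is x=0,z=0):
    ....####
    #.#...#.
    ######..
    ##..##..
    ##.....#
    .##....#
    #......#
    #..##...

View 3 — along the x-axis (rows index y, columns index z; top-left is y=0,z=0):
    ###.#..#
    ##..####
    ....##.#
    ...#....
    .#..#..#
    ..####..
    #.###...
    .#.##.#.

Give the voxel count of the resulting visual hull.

remaining voxels: 57

before carving: 512 voxels (8×8×8)
step 1: project along z, AND mask (32/64) → |grid| = 256
step 2: project along y, AND mask (28/64) → |grid| = 109
step 3: project along x, AND mask (30/64) → |grid| = 57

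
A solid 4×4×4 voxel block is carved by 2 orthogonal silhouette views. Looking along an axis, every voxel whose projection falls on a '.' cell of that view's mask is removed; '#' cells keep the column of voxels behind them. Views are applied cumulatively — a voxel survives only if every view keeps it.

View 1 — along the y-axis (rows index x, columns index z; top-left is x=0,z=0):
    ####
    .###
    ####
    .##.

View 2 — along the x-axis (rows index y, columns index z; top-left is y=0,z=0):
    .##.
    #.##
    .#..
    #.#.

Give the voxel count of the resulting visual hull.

remaining voxels: 27

start: 4×4×4 = 64 voxels
V1 y: intersect with XZ mask (13 set) -- 52 left
V2 x: intersect with YZ mask (8 set) -- 27 left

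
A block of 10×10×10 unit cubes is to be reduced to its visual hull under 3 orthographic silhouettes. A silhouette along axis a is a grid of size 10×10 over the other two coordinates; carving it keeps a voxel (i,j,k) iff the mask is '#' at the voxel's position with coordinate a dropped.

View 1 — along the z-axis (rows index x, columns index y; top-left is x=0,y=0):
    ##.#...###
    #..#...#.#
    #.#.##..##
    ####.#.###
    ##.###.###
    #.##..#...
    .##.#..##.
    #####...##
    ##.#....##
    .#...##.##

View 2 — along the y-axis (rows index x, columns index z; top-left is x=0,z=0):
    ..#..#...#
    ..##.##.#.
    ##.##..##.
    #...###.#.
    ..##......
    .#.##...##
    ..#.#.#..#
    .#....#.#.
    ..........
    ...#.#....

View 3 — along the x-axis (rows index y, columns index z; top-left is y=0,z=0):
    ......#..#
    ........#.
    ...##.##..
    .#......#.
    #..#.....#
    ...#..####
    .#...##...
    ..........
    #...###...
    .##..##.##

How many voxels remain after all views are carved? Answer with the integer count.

full grid |V| = 1000
step 1: project along z, AND mask (58/100) → |grid| = 580
step 2: project along y, AND mask (35/100) → |grid| = 201
step 3: project along x, AND mask (30/100) → |grid| = 64

remaining voxels: 64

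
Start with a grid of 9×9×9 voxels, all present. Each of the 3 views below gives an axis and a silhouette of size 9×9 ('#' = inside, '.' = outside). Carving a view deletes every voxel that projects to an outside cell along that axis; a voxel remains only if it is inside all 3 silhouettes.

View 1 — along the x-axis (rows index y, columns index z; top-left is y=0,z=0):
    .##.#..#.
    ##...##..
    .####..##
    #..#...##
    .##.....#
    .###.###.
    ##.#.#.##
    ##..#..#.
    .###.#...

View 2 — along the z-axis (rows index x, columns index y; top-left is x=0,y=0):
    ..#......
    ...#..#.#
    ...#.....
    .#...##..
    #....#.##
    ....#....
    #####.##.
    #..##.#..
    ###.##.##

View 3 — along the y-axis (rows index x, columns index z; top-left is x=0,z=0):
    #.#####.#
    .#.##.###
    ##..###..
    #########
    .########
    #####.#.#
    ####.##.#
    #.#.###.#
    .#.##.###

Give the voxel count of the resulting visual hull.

start: 9×9×9 = 729 voxels
after view 1 [x-axis, 41 of 81 cells solid] → remaining = 369
after view 2 [z-axis, 31 of 81 cells solid] → remaining = 140
after view 3 [y-axis, 61 of 81 cells solid] → remaining = 103

voxel count = 103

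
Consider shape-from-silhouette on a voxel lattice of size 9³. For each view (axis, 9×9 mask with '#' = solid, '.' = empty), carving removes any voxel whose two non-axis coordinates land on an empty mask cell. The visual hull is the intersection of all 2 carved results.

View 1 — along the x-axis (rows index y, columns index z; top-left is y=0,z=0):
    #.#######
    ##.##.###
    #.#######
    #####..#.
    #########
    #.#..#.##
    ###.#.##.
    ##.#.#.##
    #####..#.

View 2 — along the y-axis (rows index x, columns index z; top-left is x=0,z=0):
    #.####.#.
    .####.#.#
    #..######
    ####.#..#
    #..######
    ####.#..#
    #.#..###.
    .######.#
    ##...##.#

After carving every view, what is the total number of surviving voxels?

remaining voxels: 367

start: 9×9×9 = 729 voxels
step 1: project along x, AND mask (61/81) → |grid| = 549
step 2: project along y, AND mask (55/81) → |grid| = 367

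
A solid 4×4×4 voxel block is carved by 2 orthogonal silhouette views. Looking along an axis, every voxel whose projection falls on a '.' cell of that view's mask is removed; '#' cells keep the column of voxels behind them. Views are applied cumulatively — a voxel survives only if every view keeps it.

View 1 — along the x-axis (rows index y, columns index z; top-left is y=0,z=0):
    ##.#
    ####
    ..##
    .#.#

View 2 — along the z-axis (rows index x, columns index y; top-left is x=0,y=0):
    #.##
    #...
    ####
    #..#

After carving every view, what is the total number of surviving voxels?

remaining voxels: 26

start: 4×4×4 = 64 voxels
carve view 1 (along x, YZ-mask fill 11/16): 44 voxels remain
carve view 2 (along z, XY-mask fill 10/16): 26 voxels remain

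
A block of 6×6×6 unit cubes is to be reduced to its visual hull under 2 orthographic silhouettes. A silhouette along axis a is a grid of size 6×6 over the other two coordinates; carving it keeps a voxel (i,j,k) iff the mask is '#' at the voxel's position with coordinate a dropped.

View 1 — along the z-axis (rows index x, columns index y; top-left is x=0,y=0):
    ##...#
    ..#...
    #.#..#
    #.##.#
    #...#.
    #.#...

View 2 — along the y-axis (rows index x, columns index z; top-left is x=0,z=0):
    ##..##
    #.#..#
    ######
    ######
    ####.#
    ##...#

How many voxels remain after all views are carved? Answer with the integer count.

initial block: 6^3 = 216
after view 1 [z-axis, 15 of 36 cells solid] → remaining = 90
after view 2 [y-axis, 27 of 36 cells solid] → remaining = 73

73 voxels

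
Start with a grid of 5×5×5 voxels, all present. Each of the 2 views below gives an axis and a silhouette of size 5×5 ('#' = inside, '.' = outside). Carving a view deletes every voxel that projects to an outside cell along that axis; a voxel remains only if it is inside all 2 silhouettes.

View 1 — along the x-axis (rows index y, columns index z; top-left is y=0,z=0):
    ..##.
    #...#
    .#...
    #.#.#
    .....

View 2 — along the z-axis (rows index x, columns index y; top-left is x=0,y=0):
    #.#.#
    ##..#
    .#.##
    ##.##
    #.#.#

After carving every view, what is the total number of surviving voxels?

before carving: 125 voxels (5×5×5)
[1] x-view keeps 8 columns → grid now 40
[2] z-view keeps 16 columns → grid now 22

22 voxels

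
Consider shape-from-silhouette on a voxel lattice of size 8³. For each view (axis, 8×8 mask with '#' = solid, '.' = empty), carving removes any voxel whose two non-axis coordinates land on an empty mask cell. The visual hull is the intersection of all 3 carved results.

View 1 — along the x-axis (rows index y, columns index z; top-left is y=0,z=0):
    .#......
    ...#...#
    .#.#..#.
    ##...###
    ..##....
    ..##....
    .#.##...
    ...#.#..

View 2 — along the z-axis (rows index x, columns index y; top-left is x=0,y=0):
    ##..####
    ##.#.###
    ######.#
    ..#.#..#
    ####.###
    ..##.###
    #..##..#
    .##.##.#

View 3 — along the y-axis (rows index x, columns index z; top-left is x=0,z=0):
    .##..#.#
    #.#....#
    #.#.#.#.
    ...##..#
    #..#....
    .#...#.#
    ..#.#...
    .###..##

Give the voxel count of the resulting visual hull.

41 voxels

before carving: 512 voxels (8×8×8)
after view 1 [x-axis, 20 of 64 cells solid] → remaining = 160
after view 2 [z-axis, 43 of 64 cells solid] → remaining = 105
after view 3 [y-axis, 26 of 64 cells solid] → remaining = 41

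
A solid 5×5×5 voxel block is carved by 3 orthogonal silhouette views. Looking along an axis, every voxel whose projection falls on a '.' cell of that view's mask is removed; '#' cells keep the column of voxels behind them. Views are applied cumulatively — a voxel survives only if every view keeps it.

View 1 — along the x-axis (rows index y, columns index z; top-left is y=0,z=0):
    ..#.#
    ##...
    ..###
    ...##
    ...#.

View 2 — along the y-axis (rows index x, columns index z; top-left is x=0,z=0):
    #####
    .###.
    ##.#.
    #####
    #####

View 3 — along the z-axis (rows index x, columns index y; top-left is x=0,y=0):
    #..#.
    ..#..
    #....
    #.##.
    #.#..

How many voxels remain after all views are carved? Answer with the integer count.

full grid |V| = 125
  1. axis=0 (YZ plane), |mask|=10  ⇒  voxels=50
  2. axis=1 (XZ plane), |mask|=21  ⇒  voxels=41
  3. axis=2 (XY plane), |mask|=9  ⇒  voxels=18

18 voxels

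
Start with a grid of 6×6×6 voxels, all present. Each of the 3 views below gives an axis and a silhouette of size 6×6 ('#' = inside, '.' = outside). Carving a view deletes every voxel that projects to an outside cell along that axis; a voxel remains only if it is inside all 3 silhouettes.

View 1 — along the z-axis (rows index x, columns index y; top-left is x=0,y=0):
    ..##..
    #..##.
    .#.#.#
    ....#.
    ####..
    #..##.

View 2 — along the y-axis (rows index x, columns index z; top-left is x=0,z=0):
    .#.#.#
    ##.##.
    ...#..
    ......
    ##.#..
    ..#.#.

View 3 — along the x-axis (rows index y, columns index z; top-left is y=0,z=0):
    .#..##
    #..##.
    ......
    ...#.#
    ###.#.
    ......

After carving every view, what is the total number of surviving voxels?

start: 6×6×6 = 216 voxels
step 1: project along z, AND mask (16/36) → |grid| = 96
step 2: project along y, AND mask (13/36) → |grid| = 39
step 3: project along x, AND mask (12/36) → |grid| = 17

voxel count = 17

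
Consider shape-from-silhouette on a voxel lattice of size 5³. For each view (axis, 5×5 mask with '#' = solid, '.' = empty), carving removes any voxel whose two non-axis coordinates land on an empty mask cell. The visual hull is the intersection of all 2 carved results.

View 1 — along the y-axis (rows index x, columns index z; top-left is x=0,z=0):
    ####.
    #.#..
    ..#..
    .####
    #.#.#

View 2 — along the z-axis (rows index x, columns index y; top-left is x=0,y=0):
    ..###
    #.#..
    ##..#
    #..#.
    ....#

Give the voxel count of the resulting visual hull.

before carving: 125 voxels (5×5×5)
after view 1 [y-axis, 14 of 25 cells solid] → remaining = 70
after view 2 [z-axis, 11 of 25 cells solid] → remaining = 30

remaining voxels: 30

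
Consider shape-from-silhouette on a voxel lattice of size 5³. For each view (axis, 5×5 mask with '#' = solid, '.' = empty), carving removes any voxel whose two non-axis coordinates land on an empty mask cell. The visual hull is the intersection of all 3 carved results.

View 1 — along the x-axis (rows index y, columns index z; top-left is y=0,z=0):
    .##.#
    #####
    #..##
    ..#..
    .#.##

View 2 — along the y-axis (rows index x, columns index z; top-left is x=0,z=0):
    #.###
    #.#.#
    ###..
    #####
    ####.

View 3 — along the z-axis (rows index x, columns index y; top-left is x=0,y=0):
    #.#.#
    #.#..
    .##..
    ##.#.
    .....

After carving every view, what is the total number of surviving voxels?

start: 5×5×5 = 125 voxels
carve view 1 (along x, YZ-mask fill 15/25): 75 voxels remain
carve view 2 (along y, XZ-mask fill 19/25): 55 voxels remain
carve view 3 (along z, XY-mask fill 10/25): 24 voxels remain

remaining voxels: 24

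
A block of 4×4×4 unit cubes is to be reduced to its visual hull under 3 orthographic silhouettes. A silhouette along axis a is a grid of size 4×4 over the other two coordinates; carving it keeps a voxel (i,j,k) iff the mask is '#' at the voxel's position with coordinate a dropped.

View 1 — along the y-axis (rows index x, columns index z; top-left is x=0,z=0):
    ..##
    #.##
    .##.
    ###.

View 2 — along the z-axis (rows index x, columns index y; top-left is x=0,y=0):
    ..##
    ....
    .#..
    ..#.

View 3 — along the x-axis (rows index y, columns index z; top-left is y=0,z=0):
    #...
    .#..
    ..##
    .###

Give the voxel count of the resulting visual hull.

remaining voxels: 6

before carving: 64 voxels (4×4×4)
step 1: project along y, AND mask (10/16) → |grid| = 40
step 2: project along z, AND mask (4/16) → |grid| = 9
step 3: project along x, AND mask (7/16) → |grid| = 6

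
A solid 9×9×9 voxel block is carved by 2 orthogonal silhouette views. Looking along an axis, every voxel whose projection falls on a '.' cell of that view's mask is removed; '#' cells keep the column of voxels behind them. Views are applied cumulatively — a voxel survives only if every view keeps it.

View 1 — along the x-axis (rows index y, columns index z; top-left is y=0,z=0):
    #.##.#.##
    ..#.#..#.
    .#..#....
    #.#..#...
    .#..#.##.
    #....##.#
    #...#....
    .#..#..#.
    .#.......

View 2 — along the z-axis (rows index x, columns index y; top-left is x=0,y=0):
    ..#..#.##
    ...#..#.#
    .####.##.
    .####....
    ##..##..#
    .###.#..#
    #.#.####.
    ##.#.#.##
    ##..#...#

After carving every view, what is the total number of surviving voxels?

131 voxels

before carving: 729 voxels (9×9×9)
after view 1 [x-axis, 28 of 81 cells solid] → remaining = 252
after view 2 [z-axis, 43 of 81 cells solid] → remaining = 131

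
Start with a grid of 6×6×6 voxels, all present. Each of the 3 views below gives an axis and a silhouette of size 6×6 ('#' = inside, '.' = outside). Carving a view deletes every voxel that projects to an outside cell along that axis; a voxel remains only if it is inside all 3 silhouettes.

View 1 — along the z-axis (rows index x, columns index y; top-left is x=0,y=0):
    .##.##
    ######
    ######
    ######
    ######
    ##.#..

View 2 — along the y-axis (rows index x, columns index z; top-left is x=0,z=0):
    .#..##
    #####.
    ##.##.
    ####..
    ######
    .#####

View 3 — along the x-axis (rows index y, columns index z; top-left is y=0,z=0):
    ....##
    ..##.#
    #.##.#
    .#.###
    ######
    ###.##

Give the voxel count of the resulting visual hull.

full grid |V| = 216
V1 z: intersect with XY mask (31 set) -- 186 left
V2 y: intersect with XZ mask (27 set) -- 141 left
V3 x: intersect with YZ mask (24 set) -- 87 left

remaining voxels: 87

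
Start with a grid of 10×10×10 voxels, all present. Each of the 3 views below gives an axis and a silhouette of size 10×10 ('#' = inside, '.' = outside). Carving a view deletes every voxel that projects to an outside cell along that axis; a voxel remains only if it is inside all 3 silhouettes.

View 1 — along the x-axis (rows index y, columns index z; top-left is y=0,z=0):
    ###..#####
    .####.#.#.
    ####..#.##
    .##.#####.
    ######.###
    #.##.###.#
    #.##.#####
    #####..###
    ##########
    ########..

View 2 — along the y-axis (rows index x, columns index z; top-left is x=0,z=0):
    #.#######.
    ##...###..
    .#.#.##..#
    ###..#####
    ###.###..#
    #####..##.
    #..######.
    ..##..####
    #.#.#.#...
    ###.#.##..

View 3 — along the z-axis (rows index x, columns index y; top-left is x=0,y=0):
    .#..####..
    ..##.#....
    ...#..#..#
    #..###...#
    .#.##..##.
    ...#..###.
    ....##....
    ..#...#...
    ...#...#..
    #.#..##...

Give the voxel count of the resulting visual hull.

182 voxels

before carving: 1000 voxels (10×10×10)
[1] x-view keeps 78 columns → grid now 780
[2] y-view keeps 63 columns → grid now 496
[3] z-view keeps 35 columns → grid now 182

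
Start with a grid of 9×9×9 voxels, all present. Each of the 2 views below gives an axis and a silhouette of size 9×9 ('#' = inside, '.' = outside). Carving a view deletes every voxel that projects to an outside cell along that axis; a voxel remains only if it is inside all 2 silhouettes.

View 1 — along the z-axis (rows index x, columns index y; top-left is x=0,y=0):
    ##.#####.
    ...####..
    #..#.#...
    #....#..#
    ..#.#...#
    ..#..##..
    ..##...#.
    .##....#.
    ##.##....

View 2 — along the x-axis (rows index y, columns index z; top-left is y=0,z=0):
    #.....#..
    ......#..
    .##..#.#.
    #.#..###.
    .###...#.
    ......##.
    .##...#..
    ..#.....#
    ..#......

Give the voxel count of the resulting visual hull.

|visual hull| = 95

start: 9×9×9 = 729 voxels
step 1: project along z, AND mask (33/81) → |grid| = 297
step 2: project along x, AND mask (24/81) → |grid| = 95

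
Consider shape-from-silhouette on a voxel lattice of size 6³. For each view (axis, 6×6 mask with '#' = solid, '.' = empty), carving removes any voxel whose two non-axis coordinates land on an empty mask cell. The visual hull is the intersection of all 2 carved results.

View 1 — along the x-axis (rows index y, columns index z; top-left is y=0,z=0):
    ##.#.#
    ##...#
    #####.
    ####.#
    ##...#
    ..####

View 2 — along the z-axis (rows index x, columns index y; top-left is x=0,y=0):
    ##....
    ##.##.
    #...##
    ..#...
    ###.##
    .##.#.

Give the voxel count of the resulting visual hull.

voxel count = 68

initial block: 6^3 = 216
  1. axis=0 (YZ plane), |mask|=24  ⇒  voxels=144
  2. axis=2 (XY plane), |mask|=18  ⇒  voxels=68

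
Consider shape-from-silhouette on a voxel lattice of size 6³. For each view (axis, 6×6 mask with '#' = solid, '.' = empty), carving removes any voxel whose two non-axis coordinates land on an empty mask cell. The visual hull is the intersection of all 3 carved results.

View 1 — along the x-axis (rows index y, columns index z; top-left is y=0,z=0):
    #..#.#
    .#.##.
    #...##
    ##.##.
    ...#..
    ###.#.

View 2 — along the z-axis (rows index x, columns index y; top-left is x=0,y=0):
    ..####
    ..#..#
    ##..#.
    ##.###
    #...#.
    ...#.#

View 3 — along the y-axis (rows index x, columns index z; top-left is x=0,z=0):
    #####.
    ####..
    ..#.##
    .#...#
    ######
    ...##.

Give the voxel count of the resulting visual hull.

full grid |V| = 216
step 1: project along x, AND mask (18/36) → |grid| = 108
step 2: project along z, AND mask (18/36) → |grid| = 53
step 3: project along y, AND mask (22/36) → |grid| = 28

28 voxels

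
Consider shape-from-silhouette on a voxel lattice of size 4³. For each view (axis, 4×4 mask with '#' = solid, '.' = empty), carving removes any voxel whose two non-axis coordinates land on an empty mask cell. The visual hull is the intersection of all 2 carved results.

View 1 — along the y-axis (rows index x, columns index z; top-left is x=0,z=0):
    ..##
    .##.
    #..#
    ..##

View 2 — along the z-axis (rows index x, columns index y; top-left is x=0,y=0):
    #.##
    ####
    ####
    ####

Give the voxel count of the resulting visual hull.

start: 4×4×4 = 64 voxels
after view 1 [y-axis, 8 of 16 cells solid] → remaining = 32
after view 2 [z-axis, 15 of 16 cells solid] → remaining = 30

|visual hull| = 30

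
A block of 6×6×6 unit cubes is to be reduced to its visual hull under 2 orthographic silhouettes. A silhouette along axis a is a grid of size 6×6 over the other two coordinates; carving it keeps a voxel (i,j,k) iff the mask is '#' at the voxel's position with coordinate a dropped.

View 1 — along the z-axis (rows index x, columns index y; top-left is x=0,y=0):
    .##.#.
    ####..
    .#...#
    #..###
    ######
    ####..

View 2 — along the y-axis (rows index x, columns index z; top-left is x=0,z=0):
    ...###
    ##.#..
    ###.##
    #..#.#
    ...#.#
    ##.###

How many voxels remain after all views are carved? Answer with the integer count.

start: 6×6×6 = 216 voxels
step 1: project along z, AND mask (23/36) → |grid| = 138
step 2: project along y, AND mask (21/36) → |grid| = 75

75 voxels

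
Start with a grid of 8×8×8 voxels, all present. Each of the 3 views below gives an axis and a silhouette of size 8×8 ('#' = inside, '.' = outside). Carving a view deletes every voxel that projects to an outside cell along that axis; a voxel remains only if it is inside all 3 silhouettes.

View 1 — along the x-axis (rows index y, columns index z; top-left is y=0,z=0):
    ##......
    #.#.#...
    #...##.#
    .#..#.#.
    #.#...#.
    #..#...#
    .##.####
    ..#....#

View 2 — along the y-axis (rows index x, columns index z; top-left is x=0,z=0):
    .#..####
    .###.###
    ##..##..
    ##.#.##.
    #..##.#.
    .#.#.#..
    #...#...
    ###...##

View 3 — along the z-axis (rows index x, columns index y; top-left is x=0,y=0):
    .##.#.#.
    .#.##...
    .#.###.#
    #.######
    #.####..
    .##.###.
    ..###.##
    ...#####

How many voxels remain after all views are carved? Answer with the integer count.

initial block: 8^3 = 512
step 1: project along x, AND mask (26/64) → |grid| = 208
step 2: project along y, AND mask (34/64) → |grid| = 108
step 3: project along z, AND mask (39/64) → |grid| = 65

voxel count = 65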